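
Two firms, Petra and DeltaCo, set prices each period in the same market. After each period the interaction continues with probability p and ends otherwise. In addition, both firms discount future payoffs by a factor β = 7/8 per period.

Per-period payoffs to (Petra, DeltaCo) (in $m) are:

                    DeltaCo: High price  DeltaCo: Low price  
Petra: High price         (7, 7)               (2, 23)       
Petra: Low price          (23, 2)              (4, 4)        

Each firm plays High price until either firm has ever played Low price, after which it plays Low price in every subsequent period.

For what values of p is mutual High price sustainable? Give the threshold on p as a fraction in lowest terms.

With continuation probability p and discount β, the effective per-period discount factor is βp.
Grim-trigger IC: βp ≥ (23−7)/(23−4) = 16/19.
So p ≥ (16/19)/(7/8) = 128/133.

128/133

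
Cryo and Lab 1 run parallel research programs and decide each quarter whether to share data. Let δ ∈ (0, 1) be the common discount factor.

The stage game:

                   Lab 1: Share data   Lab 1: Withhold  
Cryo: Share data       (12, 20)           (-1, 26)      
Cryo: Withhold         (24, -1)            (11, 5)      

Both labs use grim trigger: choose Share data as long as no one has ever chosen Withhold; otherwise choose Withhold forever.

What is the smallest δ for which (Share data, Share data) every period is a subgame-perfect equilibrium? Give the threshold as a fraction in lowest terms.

Cryo: cooperation gives 12 each period; deviation gives 24 once then 11 forever.
  12/(1−δ) ≥ 24 + 11δ/(1−δ) ⇒ δ ≥ 12/13.
Lab 1: cooperation gives 20 each period; deviation gives 26 once then 5 forever.
  δ ≥ 6/21 = 2/7.
Both must hold, so the binding constraint is Cryo's: δ ≥ 12/13.

12/13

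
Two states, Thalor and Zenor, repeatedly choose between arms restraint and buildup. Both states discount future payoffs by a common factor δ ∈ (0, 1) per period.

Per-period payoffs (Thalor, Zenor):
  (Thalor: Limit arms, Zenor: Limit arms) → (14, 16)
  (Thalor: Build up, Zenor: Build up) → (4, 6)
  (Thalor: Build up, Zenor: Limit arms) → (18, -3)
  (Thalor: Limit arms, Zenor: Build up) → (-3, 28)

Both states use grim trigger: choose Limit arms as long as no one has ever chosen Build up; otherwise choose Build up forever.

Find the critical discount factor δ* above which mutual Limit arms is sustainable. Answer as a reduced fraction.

Thalor's threshold: (18−14)/(18−4) = 2/7.
Zenor's threshold: (28−16)/(28−6) = 6/11.
2/7 < 6/11, so Zenor binds and δ* = 6/11.

6/11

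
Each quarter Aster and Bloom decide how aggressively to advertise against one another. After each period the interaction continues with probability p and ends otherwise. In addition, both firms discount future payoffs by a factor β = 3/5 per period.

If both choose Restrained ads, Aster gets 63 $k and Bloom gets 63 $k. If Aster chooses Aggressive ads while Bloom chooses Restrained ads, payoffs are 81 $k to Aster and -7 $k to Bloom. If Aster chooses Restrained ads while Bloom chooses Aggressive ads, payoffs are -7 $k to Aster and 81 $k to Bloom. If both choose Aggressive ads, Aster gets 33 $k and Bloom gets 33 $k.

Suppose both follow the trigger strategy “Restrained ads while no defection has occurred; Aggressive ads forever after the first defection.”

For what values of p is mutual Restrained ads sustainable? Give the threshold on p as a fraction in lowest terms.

Expected continuation weight on next period's payoff is β·p = 3/5·p, which plays the role of the discount factor.
Cooperation requires 3/5·p ≥ (81−63)/(81−33) = 3/8, hence p ≥ 5/8.

5/8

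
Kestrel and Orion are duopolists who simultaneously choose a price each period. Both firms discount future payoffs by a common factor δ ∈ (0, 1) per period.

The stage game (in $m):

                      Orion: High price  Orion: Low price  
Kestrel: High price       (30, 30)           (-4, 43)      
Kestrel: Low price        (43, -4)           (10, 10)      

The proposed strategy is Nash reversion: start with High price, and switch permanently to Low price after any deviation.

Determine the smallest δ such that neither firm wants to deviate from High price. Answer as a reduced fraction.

30/(1−δ) ≥ 43 + 10δ/(1−δ)
30 ≥ 43 − 33δ
δ ≥ 13/33.

13/33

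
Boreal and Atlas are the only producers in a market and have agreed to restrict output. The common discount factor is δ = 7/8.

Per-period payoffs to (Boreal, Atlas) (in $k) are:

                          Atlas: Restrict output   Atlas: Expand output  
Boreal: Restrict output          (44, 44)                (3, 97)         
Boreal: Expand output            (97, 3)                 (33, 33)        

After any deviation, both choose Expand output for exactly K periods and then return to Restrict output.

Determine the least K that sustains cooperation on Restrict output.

Need Σ_{k=1}^{K} δ^k ≥ (97−44)/(44−33) = 4.8182 at δ = 7/8.
At K = 8 the sum is 4.5947 < 4.8182; at K = 9 it is 4.8954 ≥ 4.8182.
So the minimum punishment length is K = 9.

9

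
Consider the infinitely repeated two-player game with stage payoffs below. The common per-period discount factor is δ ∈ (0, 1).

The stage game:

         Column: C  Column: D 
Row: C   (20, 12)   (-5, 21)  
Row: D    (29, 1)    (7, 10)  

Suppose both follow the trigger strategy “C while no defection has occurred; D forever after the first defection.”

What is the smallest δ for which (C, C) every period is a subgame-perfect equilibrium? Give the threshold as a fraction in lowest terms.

Row's threshold: (29−20)/(29−7) = 9/22.
Column's threshold: (21−12)/(21−10) = 9/11.
9/22 < 9/11, so Column binds and δ* = 9/11.

9/11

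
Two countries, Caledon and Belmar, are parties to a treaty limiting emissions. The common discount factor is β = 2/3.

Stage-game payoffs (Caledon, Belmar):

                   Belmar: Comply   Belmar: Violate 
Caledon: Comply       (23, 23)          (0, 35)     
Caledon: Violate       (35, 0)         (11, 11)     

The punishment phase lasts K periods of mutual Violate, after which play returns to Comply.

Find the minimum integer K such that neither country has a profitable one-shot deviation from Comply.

2

Need Σ_{k=1}^{K} β^k ≥ (35−23)/(23−11) = 1.0000 at β = 2/3.
At K = 1 the sum is 0.6667 < 1.0000; at K = 2 it is 1.1111 ≥ 1.0000.
So the minimum punishment length is K = 2.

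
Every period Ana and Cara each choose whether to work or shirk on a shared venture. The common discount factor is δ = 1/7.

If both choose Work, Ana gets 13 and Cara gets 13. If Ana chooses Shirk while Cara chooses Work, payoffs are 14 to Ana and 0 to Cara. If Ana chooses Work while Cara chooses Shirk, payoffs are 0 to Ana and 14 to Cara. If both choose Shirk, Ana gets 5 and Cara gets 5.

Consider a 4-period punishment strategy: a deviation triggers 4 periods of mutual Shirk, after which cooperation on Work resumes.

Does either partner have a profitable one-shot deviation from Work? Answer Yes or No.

No

IC: δ+…+δ^4 ≥ (14−13)/(13−5) = 1/8.
At δ = 1/7: partial sum = 0.1666 ≥ 0.1250. Cooperation sustainable.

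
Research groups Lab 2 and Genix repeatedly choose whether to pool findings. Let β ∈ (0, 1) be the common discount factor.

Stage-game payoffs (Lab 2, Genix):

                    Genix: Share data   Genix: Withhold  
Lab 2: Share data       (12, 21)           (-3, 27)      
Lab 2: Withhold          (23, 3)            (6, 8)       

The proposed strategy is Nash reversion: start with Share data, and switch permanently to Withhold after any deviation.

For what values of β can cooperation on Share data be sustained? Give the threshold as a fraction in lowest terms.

11/17

For Lab 2: deviation gain 23−12 = 11, per-period punishment loss 12−6 = 6. IC gives β ≥ 11/17.
For Genix: gain 6, loss 13 per period, so β ≥ 6/19.
The tighter constraint is Lab 2's, so cooperation needs β ≥ 11/17.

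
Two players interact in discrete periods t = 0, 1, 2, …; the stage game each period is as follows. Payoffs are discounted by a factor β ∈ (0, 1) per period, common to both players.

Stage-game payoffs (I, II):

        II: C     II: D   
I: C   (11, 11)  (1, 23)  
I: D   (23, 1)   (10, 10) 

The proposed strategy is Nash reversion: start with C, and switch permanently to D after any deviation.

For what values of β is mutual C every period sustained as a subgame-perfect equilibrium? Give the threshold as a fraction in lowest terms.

11/(1−β) ≥ 23 + 10β/(1−β)
11 ≥ 23 − 13β
β ≥ 12/13.

12/13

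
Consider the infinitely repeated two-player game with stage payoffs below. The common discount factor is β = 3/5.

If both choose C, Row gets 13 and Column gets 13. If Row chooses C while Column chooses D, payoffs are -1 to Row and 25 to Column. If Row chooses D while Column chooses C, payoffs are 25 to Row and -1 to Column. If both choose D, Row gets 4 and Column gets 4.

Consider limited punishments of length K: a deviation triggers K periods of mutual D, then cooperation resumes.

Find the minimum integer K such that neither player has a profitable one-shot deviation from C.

5

IC: β(1−β^K)/(1−β) ≥ (25−13)/(13−4) = 4/3.
With β = 3/5: need 1 − β^K ≥ 4/3·(1−3/5)/(3/5), i.e. β^K ≤ 0.1111.
Since (3/5)^4 = 0.1296 and (3/5)^5 = 0.0778, the smallest such K is 5.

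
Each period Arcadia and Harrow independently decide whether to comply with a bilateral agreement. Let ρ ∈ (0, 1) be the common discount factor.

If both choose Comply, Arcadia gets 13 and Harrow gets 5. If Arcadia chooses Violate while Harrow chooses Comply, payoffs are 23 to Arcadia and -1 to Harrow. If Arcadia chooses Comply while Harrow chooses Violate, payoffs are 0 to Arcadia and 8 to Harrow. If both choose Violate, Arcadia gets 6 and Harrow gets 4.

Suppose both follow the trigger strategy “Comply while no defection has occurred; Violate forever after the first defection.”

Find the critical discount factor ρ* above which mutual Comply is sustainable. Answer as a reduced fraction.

Arcadia: cooperation gives 13 each period; deviation gives 23 once then 6 forever.
  13/(1−ρ) ≥ 23 + 6ρ/(1−ρ) ⇒ ρ ≥ 10/17.
Harrow: cooperation gives 5 each period; deviation gives 8 once then 4 forever.
  ρ ≥ 3/4.
Both must hold, so the binding constraint is Harrow's: ρ ≥ 3/4.

3/4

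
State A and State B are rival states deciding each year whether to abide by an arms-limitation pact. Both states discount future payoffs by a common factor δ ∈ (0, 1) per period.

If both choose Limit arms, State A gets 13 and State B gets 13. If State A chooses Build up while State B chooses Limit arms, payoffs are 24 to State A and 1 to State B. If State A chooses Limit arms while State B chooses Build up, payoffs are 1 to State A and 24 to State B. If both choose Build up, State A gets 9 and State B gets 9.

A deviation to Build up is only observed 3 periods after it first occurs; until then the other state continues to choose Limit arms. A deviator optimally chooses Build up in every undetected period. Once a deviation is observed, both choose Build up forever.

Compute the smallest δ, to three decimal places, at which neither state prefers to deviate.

The best deviation is to choose Build up for all 3 undetected periods, earning 24 each, then 9 forever once detected.
Deviation value: 24(1−δ^3)/(1−δ) + 9δ^3/(1−δ); cooperation value: 13/(1−δ).
IC: 13 ≥ 24(1−δ^3) + 9δ^3 = 24 − 15δ^3.
So δ^3 ≥ 11/15, giving δ ≥ (11/15)^(1/3) ≈ 0.902.

0.902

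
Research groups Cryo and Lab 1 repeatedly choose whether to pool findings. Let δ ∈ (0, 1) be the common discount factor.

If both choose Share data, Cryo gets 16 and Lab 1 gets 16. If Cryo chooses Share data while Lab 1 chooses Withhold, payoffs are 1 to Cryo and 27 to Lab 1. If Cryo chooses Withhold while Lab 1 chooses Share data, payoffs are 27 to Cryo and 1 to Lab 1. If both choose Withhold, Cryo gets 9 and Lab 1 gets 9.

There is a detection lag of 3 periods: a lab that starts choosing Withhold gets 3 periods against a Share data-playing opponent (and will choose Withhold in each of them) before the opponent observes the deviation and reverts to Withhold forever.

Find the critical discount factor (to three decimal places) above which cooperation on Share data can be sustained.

Deviating for the 3 undetected periods gains 27−16 = 11 per period over cooperation, then loses 16−9 = 7 per period forever once punishment starts.
Gain: 11(1 + δ + … + δ^2); loss: 7·δ^3/(1−δ).
No profitable deviation ⇔ 11(1−δ^3) ≤ 7·δ^3, i.e. δ^3 ≥ 11/(11+7) = 11/18.
Hence δ ≥ (11/18)^(1/3) ≈ 0.849.

0.849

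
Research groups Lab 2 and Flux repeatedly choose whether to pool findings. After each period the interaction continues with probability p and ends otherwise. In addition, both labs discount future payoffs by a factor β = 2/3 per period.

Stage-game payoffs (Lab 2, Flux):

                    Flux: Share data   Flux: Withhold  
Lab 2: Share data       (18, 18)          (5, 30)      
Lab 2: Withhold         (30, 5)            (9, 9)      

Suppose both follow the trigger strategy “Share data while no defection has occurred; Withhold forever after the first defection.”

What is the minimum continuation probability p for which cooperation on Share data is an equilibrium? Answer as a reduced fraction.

Expected continuation weight on next period's payoff is β·p = 2/3·p, which plays the role of the discount factor.
Cooperation requires 2/3·p ≥ (30−18)/(30−9) = 4/7, hence p ≥ 6/7.

6/7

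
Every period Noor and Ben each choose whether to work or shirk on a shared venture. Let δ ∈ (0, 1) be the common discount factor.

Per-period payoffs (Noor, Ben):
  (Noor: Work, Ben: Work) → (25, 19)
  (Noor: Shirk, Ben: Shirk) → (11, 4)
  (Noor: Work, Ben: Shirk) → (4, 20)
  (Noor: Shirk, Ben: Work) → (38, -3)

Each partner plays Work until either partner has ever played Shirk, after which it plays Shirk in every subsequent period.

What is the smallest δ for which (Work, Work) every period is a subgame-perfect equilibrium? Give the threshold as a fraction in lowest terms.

Noor's threshold: (38−25)/(38−11) = 13/27.
Ben's threshold: (20−19)/(20−4) = 1/16.
13/27 > 1/16, so Noor binds and δ* = 13/27.

13/27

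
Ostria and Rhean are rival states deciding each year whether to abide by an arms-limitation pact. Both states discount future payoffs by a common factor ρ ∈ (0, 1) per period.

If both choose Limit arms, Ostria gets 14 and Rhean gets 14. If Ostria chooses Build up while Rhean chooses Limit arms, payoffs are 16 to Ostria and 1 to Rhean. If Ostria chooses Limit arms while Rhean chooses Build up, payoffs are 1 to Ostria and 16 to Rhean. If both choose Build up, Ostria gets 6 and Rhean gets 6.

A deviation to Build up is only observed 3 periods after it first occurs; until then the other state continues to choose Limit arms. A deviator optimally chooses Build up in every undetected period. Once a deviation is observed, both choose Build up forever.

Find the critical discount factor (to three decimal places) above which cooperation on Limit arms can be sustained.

A deviator earns 16 for 3 periods, then 6 forever; cooperating earns 14 forever. Multiplying the IC by (1−ρ):
14 ≥ 16(1−ρ^3) + 6ρ^3, so 10·ρ^3 ≥ 2 and ρ^3 ≥ 1/5.
ρ ≥ (1/5)^(1/3) ≈ 0.585.

0.585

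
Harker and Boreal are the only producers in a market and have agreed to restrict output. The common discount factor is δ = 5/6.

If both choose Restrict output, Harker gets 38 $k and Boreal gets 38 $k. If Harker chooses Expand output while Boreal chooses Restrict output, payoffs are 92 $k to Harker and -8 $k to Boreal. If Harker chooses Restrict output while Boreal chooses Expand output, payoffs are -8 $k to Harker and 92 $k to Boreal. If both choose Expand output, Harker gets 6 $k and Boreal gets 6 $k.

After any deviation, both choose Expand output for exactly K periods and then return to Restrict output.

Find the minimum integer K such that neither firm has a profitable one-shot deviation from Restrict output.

IC: δ(1−δ^K)/(1−δ) ≥ (92−38)/(38−6) = 27/16.
With δ = 5/6: need 1 − δ^K ≥ 27/16·(1−5/6)/(5/6), i.e. δ^K ≤ 0.6625.
Since (5/6)^2 = 0.6944 and (5/6)^3 = 0.5787, the smallest such K is 3.

3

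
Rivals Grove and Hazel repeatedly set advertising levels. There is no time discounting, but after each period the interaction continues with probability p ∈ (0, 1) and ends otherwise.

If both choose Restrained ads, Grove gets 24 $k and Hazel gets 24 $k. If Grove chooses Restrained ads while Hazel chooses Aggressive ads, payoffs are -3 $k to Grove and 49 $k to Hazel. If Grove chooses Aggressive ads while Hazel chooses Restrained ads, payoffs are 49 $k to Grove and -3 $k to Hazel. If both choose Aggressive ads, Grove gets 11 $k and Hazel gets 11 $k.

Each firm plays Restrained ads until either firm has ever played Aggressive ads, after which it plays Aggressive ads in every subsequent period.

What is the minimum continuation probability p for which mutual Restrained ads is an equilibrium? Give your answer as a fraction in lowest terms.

25/38

With no time discounting, the continuation probability p plays the role of the discount factor.
Grim-trigger IC: 24/(1−p) ≥ 49 + 11p/(1−p) ⇒ p ≥ (49−24)/(49−11) = 25/38.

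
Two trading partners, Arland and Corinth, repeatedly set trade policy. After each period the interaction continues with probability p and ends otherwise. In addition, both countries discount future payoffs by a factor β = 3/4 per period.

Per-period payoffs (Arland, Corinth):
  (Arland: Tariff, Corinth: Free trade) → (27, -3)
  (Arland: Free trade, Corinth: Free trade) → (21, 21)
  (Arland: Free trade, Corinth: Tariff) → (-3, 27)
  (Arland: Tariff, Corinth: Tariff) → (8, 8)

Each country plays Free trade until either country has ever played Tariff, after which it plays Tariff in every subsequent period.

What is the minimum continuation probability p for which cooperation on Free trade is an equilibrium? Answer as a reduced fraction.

Expected continuation weight on next period's payoff is β·p = 3/4·p, which plays the role of the discount factor.
Cooperation requires 3/4·p ≥ (27−21)/(27−8) = 6/19, hence p ≥ 8/19.

8/19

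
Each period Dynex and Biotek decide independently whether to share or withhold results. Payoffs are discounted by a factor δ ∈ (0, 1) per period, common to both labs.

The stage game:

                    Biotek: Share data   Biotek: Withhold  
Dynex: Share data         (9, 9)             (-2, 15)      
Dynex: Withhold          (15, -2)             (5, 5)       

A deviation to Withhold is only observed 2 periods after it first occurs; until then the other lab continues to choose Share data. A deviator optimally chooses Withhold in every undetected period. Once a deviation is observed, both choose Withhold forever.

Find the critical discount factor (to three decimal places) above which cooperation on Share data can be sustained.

Deviating for the 2 undetected periods gains 15−9 = 6 per period over cooperation, then loses 9−5 = 4 per period forever once punishment starts.
Gain: 6(1 + δ + … + δ^1); loss: 4·δ^2/(1−δ).
No profitable deviation ⇔ 6(1−δ^2) ≤ 4·δ^2, i.e. δ^2 ≥ 6/(6+4) = 3/5.
Hence δ ≥ (3/5)^(1/2) ≈ 0.775.

0.775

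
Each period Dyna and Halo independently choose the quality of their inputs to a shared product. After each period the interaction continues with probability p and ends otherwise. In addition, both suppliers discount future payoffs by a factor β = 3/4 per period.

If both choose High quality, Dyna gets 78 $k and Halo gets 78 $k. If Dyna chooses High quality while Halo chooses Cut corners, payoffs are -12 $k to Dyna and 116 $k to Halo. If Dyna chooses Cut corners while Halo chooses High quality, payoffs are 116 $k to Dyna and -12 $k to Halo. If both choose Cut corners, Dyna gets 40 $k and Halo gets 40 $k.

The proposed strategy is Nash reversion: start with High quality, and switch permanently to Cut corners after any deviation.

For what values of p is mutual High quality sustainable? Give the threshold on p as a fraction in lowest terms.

Expected continuation weight on next period's payoff is β·p = 3/4·p, which plays the role of the discount factor.
Cooperation requires 3/4·p ≥ (116−78)/(116−40) = 1/2, hence p ≥ 2/3.

2/3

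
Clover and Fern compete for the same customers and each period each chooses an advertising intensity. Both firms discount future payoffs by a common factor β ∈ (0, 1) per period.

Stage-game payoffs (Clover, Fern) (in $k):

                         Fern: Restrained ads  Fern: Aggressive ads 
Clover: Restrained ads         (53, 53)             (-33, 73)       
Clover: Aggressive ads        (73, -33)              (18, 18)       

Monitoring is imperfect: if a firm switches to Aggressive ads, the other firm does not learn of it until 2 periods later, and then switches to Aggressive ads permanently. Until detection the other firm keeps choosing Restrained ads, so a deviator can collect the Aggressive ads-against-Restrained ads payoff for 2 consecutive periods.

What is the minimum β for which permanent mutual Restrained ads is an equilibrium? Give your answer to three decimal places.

0.603

A deviator earns 73 for 2 periods, then 18 forever; cooperating earns 53 forever. Multiplying the IC by (1−β):
53 ≥ 73(1−β^2) + 18β^2, so 55·β^2 ≥ 20 and β^2 ≥ 4/11.
β ≥ (4/11)^(1/2) ≈ 0.603.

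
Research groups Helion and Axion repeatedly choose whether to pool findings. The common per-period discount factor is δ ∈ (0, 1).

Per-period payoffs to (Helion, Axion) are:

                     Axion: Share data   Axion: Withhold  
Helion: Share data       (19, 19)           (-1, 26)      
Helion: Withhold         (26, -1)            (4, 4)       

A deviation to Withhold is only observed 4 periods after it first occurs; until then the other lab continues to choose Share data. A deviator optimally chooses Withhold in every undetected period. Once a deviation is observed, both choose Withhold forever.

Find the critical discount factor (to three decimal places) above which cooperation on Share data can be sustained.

0.751

Deviating for the 4 undetected periods gains 26−19 = 7 per period over cooperation, then loses 19−4 = 15 per period forever once punishment starts.
Gain: 7(1 + δ + … + δ^3); loss: 15·δ^4/(1−δ).
No profitable deviation ⇔ 7(1−δ^4) ≤ 15·δ^4, i.e. δ^4 ≥ 7/(7+15) = 7/22.
Hence δ ≥ (7/22)^(1/4) ≈ 0.751.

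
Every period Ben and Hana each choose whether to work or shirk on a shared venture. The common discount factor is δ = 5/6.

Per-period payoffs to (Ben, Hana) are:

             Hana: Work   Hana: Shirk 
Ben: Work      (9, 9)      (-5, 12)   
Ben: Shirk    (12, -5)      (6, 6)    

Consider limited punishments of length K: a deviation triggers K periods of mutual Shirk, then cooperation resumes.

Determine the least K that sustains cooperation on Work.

2

No profitable deviation requires (9−6)(δ+…+δ^K) ≥ 12−9, i.e. δ+…+δ^K ≥ 1 ≈ 1.0000.
With δ = 5/6, the partial sums are K=1: 0.8333, K=2: 1.5278.
K = 2 is the first length at which the sum reaches 1.0000.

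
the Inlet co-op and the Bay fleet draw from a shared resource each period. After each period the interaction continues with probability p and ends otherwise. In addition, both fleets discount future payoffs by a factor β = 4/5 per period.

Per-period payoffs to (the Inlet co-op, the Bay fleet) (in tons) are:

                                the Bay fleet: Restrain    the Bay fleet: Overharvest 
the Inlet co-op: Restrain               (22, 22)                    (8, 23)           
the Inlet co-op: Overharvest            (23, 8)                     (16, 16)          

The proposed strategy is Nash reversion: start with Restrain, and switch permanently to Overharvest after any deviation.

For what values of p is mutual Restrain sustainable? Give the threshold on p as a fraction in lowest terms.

5/28

Expected continuation weight on next period's payoff is β·p = 4/5·p, which plays the role of the discount factor.
Cooperation requires 4/5·p ≥ (23−22)/(23−16) = 1/7, hence p ≥ 5/28.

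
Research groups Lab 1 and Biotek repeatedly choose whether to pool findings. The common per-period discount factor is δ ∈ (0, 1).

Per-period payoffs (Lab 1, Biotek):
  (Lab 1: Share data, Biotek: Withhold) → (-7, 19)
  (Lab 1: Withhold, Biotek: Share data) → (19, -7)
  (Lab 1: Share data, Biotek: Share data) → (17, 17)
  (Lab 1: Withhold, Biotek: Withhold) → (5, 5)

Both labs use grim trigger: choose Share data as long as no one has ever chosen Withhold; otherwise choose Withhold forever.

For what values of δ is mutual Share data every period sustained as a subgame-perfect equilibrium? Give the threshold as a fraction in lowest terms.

Cooperation forever yields 17 each period: 17/(1−δ).
Deviating yields 19 once, then 5 forever: 19 + 5δ/(1−δ).
No profitable deviation requires 17/(1−δ) ≥ 19 + 5δ/(1−δ).
Multiplying by (1−δ): 17 ≥ 19(1−δ) + 5δ = 19 − 14δ.
So 14δ ≥ 2, i.e. δ ≥ 2/14 = 1/7.

1/7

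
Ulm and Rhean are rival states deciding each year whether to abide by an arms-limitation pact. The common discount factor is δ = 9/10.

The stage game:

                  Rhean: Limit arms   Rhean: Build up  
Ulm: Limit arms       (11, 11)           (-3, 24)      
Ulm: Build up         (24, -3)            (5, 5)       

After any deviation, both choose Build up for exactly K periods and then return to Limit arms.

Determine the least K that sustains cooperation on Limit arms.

3

Need Σ_{k=1}^{K} δ^k ≥ (24−11)/(11−5) = 2.1667 at δ = 9/10.
At K = 2 the sum is 1.7100 < 2.1667; at K = 3 it is 2.4390 ≥ 2.1667.
So the minimum punishment length is K = 3.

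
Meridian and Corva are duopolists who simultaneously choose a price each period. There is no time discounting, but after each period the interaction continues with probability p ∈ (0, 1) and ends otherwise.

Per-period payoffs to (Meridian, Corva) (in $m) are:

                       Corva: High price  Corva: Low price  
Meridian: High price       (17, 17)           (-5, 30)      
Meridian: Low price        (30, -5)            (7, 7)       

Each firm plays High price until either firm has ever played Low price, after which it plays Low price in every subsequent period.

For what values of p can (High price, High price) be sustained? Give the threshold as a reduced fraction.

13/23

With no time discounting, the continuation probability p plays the role of the discount factor.
Grim-trigger IC: 17/(1−p) ≥ 30 + 7p/(1−p) ⇒ p ≥ (30−17)/(30−7) = 13/23.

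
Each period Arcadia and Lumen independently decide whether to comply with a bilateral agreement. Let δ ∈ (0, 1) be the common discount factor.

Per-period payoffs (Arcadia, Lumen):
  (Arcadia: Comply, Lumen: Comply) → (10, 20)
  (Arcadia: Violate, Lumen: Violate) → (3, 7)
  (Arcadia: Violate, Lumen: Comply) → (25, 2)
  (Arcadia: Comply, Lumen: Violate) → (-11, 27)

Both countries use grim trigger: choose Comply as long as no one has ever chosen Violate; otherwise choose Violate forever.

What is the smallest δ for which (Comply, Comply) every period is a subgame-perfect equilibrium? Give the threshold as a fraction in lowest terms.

Arcadia: cooperation gives 10 each period; deviation gives 25 once then 3 forever.
  10/(1−δ) ≥ 25 + 3δ/(1−δ) ⇒ δ ≥ 15/22.
Lumen: cooperation gives 20 each period; deviation gives 27 once then 7 forever.
  δ ≥ 7/20.
Both must hold, so the binding constraint is Arcadia's: δ ≥ 15/22.

15/22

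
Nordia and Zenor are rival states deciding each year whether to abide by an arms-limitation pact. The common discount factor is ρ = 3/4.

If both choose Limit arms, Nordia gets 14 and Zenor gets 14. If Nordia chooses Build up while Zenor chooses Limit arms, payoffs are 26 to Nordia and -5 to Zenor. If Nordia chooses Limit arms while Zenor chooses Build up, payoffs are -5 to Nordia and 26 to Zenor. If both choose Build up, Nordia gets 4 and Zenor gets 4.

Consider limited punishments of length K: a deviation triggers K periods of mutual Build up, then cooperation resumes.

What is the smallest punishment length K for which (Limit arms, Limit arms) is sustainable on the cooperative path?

2

No profitable deviation requires (14−4)(ρ+…+ρ^K) ≥ 26−14, i.e. ρ+…+ρ^K ≥ 6/5 ≈ 1.2000.
With ρ = 3/4, the partial sums are K=1: 0.7500, K=2: 1.3125.
K = 2 is the first length at which the sum reaches 1.2000.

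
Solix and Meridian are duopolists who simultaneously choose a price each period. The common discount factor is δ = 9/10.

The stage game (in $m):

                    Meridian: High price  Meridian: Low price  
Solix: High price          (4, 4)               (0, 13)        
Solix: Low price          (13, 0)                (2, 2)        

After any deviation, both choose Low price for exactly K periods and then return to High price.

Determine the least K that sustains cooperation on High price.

No profitable deviation requires (4−2)(δ+…+δ^K) ≥ 13−4, i.e. δ+…+δ^K ≥ 9/2 ≈ 4.5000.
With δ = 9/10, the partial sums are K=1: 0.9000, K=2: 1.7100, …, K=5: 3.6856, K=6: 4.2170, K=7: 4.6953.
K = 7 is the first length at which the sum reaches 4.5000.

7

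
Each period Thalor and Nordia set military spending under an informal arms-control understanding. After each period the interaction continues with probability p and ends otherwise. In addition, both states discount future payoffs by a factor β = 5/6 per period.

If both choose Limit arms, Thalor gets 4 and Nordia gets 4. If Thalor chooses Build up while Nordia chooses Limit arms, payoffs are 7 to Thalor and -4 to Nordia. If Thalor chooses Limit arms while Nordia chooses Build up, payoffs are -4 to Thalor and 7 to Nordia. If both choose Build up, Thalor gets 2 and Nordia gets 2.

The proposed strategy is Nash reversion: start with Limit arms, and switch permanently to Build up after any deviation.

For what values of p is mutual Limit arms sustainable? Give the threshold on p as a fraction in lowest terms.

18/25

With continuation probability p and discount β, the effective per-period discount factor is βp.
Grim-trigger IC: βp ≥ (7−4)/(7−2) = 3/5.
So p ≥ (3/5)/(5/6) = 18/25.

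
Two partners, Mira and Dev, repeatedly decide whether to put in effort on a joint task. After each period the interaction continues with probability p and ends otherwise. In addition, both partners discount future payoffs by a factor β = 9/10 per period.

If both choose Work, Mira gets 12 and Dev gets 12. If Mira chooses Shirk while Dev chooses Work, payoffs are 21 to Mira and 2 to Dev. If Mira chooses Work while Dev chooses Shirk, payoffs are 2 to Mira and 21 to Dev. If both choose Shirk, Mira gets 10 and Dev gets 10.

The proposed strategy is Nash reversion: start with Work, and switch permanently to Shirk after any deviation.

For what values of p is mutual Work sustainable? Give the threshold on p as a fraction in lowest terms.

With continuation probability p and discount β, the effective per-period discount factor is βp.
Grim-trigger IC: βp ≥ (21−12)/(21−10) = 9/11.
So p ≥ (9/11)/(9/10) = 10/11.

10/11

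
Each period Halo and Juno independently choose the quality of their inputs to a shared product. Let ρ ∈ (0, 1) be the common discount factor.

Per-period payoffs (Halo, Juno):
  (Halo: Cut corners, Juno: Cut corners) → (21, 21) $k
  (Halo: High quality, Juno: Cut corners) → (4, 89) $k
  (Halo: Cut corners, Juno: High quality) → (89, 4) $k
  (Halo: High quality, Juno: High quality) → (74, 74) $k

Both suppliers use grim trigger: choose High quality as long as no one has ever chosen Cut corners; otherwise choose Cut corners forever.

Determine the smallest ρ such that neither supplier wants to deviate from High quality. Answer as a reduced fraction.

15/68

Under grim trigger the critical discount factor is (T−C)/(T−P) with T = 89, C = 74, P = 21.
ρ* = (89−74)/(89−21) = 15/68.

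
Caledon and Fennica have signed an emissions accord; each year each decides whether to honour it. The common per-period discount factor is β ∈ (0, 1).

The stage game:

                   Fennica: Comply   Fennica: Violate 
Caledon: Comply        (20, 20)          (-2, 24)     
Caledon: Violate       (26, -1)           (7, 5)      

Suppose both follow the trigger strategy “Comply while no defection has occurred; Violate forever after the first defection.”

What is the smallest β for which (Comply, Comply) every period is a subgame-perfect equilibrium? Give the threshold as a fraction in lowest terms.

Caledon: cooperation gives 20 each period; deviation gives 26 once then 7 forever.
  20/(1−β) ≥ 26 + 7β/(1−β) ⇒ β ≥ 6/19.
Fennica: cooperation gives 20 each period; deviation gives 24 once then 5 forever.
  β ≥ 4/19.
Both must hold, so the binding constraint is Caledon's: β ≥ 6/19.

6/19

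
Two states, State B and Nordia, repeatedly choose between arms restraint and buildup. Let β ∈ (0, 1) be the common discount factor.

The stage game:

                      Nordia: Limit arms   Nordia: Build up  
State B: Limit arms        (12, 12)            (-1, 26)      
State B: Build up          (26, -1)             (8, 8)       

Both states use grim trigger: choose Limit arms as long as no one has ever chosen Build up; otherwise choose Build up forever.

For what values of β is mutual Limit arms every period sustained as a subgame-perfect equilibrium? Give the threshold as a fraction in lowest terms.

One-period gain from deviating is 26 − 12 = 14. The loss is 12 − 8 = 4 in every subsequent period, with present value 4·β/(1−β).
Deviation is unprofitable when 4·β/(1−β) ≥ 14, i.e. β/(1−β) ≥ 7/2.
Equivalently β ≥ 14/(14+4) = 7/9.

7/9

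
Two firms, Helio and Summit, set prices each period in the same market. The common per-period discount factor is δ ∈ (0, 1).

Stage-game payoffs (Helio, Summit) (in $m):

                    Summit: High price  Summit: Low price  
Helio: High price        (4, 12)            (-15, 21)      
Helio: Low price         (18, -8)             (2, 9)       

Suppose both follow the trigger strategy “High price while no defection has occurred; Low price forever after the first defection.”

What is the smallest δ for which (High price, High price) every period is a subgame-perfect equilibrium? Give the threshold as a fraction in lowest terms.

7/8

Helio: cooperation gives 4 each period; deviation gives 18 once then 2 forever.
  4/(1−δ) ≥ 18 + 2δ/(1−δ) ⇒ δ ≥ 14/16 = 7/8.
Summit: cooperation gives 12 each period; deviation gives 21 once then 9 forever.
  δ ≥ 9/12 = 3/4.
Both must hold, so the binding constraint is Helio's: δ ≥ 7/8.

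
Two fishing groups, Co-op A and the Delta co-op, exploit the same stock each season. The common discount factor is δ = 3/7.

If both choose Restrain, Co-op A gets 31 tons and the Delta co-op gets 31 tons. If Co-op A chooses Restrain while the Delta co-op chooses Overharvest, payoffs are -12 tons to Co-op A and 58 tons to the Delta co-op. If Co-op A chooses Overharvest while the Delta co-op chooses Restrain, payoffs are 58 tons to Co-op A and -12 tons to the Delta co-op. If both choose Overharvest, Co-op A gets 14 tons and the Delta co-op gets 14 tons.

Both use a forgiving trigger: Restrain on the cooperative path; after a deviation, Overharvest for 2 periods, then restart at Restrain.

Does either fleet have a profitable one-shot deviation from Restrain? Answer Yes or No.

A one-shot deviation gives 58 now, then 14 for 2 periods, then back to 31.
Gain from deviating: (58−31) today; loss: (31−14) in each of the next 2 periods.
No-deviation condition: (31−14)(δ+…+δ^2) ≥ 58−31, i.e. δ+…+δ^2 ≥ 27/17.
At δ = 3/7: δ+…+δ^2 = 0.6122 < 1.5882.
So cooperation is not sustainable.

Yes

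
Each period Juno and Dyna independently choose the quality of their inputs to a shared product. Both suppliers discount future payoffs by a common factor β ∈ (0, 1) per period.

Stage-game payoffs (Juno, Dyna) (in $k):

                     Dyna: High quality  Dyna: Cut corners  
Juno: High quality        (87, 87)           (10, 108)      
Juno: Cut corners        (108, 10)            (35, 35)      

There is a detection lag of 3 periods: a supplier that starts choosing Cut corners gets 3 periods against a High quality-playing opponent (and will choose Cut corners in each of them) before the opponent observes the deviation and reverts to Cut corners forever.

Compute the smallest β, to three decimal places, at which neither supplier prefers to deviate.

0.660

A deviator earns 108 for 3 periods, then 35 forever; cooperating earns 87 forever. Multiplying the IC by (1−β):
87 ≥ 108(1−β^3) + 35β^3, so 73·β^3 ≥ 21 and β^3 ≥ 21/73.
β ≥ (21/73)^(1/3) ≈ 0.660.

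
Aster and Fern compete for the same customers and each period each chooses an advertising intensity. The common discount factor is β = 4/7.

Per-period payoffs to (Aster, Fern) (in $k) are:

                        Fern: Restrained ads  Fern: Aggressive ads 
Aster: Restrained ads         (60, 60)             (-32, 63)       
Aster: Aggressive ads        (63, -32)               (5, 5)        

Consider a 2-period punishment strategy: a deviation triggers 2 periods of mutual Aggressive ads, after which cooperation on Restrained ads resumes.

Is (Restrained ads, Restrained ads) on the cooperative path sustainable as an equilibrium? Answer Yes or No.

Comparing payoff streams over the 3 periods until play realigns: cooperate → 60(1+β+…+β^2); deviate → 63 + 5(β+…+β^2).
Cooperation is sustained iff (60−5)(β+…+β^2) ≥ 63−60.
β+…+β^2 = 4/7·(1−(4/7)^2)/(1−4/7) = 0.8980, and (63−60)/(60−5) = 0.0545.
0.8980 ≥ 0.0545, so cooperation is sustainable.

Yes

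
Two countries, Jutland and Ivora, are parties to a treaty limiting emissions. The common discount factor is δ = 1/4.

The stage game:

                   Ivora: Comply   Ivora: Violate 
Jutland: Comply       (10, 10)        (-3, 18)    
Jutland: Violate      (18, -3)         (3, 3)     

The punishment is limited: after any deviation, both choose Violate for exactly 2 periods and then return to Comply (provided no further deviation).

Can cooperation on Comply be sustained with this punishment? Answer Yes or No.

Comparing payoff streams over the 3 periods until play realigns: cooperate → 10(1+δ+…+δ^2); deviate → 18 + 3(δ+…+δ^2).
Cooperation is sustained iff (10−3)(δ+…+δ^2) ≥ 18−10.
δ+…+δ^2 = 1/4·(1−(1/4)^2)/(1−1/4) = 0.3125, and (18−10)/(10−3) = 1.1429.
0.3125 < 1.1429, so cooperation is not sustainable.

No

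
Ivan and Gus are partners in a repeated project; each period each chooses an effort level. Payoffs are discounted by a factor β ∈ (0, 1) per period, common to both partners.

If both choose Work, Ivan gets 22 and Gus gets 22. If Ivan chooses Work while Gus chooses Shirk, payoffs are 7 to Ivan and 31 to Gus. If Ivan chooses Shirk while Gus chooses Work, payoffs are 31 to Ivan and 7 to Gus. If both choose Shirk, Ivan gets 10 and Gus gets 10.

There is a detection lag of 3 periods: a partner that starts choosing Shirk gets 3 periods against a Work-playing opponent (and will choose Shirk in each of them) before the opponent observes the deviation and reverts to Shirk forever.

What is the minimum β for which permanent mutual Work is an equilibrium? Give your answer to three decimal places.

0.754

A deviator earns 31 for 3 periods, then 10 forever; cooperating earns 22 forever. Multiplying the IC by (1−β):
22 ≥ 31(1−β^3) + 10β^3, so 21·β^3 ≥ 9 and β^3 ≥ 3/7.
β ≥ (3/7)^(1/3) ≈ 0.754.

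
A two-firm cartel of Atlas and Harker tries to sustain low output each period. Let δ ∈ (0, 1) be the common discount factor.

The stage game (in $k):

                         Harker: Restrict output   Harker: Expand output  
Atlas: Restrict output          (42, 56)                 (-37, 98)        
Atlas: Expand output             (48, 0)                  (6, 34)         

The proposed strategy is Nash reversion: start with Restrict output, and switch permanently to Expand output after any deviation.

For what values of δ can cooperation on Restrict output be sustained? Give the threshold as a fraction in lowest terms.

21/32

Atlas's threshold: (48−42)/(48−6) = 1/7.
Harker's threshold: (98−56)/(98−34) = 21/32.
1/7 < 21/32, so Harker binds and δ* = 21/32.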